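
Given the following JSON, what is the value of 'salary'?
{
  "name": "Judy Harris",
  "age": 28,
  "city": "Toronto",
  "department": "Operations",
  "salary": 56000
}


Looking up field 'salary'
Value: 56000

56000


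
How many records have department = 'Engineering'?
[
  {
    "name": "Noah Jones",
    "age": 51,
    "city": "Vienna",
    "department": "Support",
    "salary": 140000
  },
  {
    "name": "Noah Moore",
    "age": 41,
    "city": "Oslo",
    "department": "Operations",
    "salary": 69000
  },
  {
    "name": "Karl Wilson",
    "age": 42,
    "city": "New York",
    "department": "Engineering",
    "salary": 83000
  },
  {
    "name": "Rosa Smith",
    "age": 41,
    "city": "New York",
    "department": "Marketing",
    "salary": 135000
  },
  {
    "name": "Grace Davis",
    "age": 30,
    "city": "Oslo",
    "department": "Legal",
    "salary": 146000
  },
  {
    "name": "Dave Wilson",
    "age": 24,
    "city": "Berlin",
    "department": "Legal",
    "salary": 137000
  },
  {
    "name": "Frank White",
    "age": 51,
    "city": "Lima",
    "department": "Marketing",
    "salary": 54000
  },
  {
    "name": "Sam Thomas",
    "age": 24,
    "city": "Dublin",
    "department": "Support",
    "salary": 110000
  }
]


Data: 8 records
Condition: department = 'Engineering'

Checking each record:
  Noah Jones: Support
  Noah Moore: Operations
  Karl Wilson: Engineering MATCH
  Rosa Smith: Marketing
  Grace Davis: Legal
  Dave Wilson: Legal
  Frank White: Marketing
  Sam Thomas: Support

Count: 1

1


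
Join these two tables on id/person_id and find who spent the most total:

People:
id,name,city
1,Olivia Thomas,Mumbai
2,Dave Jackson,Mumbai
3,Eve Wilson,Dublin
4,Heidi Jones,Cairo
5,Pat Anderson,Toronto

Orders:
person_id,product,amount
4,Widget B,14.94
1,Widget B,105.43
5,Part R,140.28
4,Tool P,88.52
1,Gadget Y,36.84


Join on: people.id = orders.person_id

Joined rows:
  Heidi Jones (Cairo) bought Widget B for $14.94
  Olivia Thomas (Mumbai) bought Widget B for $105.43
  Pat Anderson (Toronto) bought Part R for $140.28
  Heidi Jones (Cairo) bought Tool P for $88.52
  Olivia Thomas (Mumbai) bought Gadget Y for $36.84

Total per person:
  Olivia Thomas: $142.27
  Pat Anderson: $140.28
  Heidi Jones: $103.46

Top spender: Olivia Thomas ($142.27)

Olivia Thomas ($142.27)


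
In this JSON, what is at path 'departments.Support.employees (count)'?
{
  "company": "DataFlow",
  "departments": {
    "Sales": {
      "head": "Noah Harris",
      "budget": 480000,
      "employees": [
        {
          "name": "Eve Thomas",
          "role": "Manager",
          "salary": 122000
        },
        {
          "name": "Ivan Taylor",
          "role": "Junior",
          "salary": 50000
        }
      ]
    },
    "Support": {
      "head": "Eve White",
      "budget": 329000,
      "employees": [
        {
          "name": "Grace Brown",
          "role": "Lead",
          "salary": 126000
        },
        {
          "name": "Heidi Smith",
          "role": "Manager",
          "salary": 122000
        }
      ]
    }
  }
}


Path: departments.Support.employees (count)

Navigate:
  -> departments
  -> Support
  -> employees (array, length 2)

2


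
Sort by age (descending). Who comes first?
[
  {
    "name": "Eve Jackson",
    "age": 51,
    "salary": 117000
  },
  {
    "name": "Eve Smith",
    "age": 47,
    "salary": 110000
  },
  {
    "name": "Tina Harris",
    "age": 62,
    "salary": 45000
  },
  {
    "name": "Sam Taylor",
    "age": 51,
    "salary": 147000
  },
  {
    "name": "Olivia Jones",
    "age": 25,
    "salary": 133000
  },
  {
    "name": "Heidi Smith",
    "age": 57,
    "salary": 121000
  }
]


Sort by: age (descending)

Sorted order:
  1. Tina Harris (age = 62)
  2. Heidi Smith (age = 57)
  3. Eve Jackson (age = 51)
  4. Sam Taylor (age = 51)
  5. Eve Smith (age = 47)
  6. Olivia Jones (age = 25)

First: Tina Harris

Tina Harris


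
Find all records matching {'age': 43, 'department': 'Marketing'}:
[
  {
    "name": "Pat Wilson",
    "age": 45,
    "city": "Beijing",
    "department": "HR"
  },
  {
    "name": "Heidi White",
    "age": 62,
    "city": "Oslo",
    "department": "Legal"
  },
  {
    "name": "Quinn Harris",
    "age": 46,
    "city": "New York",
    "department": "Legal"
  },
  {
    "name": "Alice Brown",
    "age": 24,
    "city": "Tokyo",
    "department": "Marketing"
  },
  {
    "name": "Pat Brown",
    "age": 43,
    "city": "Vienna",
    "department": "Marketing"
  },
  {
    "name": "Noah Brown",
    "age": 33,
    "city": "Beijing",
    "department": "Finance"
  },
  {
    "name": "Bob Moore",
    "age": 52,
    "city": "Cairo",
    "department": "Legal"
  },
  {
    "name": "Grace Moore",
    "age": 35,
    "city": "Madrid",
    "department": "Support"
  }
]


Search criteria: {'age': 43, 'department': 'Marketing'}

Checking 8 records:
  Pat Wilson: {age: 45, department: HR}
  Heidi White: {age: 62, department: Legal}
  Quinn Harris: {age: 46, department: Legal}
  Alice Brown: {age: 24, department: Marketing}
  Pat Brown: {age: 43, department: Marketing} <-- MATCH
  Noah Brown: {age: 33, department: Finance}
  Bob Moore: {age: 52, department: Legal}
  Grace Moore: {age: 35, department: Support}

Matches: ["Pat Brown"]

["Pat Brown"]


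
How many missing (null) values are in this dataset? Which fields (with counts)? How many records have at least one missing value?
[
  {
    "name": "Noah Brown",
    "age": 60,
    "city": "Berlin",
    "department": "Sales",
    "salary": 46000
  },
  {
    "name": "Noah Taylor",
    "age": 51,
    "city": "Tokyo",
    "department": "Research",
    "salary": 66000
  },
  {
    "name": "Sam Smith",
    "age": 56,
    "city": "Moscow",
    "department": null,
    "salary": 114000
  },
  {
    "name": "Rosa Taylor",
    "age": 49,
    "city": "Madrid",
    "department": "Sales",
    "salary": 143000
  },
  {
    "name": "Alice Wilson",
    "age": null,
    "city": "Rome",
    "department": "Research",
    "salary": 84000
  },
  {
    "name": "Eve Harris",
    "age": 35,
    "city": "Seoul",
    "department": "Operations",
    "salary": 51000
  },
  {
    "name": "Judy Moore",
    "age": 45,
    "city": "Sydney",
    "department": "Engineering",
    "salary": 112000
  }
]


Checking for missing (null) values in 7 records:

  Noah Brown: complete
  Noah Taylor: complete
  Sam Smith: department
  Rosa Taylor: complete
  Alice Wilson: age
  Eve Harris: complete
  Judy Moore: complete

Per field:
  name: 0 missing
  age: 1 missing
  city: 0 missing
  department: 1 missing
  salary: 0 missing

Total missing values: 2
Records with any missing: 2

2 missing values (age: 1, department: 1); 2 incomplete records


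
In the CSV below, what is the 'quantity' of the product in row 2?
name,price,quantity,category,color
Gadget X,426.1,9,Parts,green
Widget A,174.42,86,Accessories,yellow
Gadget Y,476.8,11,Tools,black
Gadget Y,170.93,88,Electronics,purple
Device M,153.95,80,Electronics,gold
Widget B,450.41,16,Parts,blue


Query: Row 2 ('Widget A'), column 'quantity'
Value: 86

86


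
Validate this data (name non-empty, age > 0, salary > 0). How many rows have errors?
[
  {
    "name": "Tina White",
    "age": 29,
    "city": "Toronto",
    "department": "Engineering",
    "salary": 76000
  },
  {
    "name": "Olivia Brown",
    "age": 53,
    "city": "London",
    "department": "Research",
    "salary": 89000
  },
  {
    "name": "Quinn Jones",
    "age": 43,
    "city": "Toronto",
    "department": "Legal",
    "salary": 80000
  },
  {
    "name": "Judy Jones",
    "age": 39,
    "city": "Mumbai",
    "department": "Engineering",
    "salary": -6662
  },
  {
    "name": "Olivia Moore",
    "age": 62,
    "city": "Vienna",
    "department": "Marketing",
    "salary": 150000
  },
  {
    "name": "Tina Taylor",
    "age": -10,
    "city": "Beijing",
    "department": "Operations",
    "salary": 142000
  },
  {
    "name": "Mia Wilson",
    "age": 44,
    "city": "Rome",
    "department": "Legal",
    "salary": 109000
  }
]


Validating 7 records:
Rules: name non-empty, age > 0, salary > 0

  Row 1 (Tina White): OK
  Row 2 (Olivia Brown): OK
  Row 3 (Quinn Jones): OK
  Row 4 (Judy Jones): negative salary: -6662
  Row 5 (Olivia Moore): OK
  Row 6 (Tina Taylor): negative age: -10
  Row 7 (Mia Wilson): OK

Total errors: 2

2 errors


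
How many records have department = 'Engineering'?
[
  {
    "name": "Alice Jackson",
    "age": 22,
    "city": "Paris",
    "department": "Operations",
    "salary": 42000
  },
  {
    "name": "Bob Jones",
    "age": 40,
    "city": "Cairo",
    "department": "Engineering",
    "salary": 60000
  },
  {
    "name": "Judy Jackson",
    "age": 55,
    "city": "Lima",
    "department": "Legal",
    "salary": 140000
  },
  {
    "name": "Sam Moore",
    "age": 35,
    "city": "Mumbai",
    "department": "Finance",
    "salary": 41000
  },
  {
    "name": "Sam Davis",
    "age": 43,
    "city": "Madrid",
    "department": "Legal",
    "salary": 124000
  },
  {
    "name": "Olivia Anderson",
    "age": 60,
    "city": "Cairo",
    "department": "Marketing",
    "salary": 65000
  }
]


Data: 6 records
Condition: department = 'Engineering'

Checking each record:
  Alice Jackson: Operations
  Bob Jones: Engineering MATCH
  Judy Jackson: Legal
  Sam Moore: Finance
  Sam Davis: Legal
  Olivia Anderson: Marketing

Count: 1

1


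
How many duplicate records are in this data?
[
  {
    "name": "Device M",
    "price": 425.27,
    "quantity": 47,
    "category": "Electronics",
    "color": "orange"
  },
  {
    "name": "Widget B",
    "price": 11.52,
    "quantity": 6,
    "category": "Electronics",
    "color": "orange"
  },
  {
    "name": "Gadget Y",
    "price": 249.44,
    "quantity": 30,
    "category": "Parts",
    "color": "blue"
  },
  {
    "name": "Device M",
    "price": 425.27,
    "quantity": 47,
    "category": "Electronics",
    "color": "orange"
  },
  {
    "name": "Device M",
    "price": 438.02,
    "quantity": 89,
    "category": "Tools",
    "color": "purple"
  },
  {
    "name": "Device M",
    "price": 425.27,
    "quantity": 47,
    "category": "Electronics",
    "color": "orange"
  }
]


Checking 6 records for duplicates:

  Row 1: Device M ($425.27, qty 47)
  Row 2: Widget B ($11.52, qty 6)
  Row 3: Gadget Y ($249.44, qty 30)
  Row 4: Device M ($425.27, qty 47) <-- DUPLICATE
  Row 5: Device M ($438.02, qty 89)
  Row 6: Device M ($425.27, qty 47) <-- DUPLICATE

Duplicates found: 2
Unique records: 4

2 duplicates, 4 unique


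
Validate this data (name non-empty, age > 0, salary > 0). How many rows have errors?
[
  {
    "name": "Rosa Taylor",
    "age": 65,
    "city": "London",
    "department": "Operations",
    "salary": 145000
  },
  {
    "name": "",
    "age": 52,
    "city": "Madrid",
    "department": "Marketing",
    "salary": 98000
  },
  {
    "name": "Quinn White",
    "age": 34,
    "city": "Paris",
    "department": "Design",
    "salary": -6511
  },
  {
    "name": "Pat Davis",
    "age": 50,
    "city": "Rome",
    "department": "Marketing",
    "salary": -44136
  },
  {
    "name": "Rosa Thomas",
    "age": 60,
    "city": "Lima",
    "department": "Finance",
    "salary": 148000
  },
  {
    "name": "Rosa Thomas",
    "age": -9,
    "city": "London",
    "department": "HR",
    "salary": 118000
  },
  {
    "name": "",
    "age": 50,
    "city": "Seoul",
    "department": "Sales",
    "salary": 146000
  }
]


Validating 7 records:
Rules: name non-empty, age > 0, salary > 0

  Row 1 (Rosa Taylor): OK
  Row 2 (???): empty name
  Row 3 (Quinn White): negative salary: -6511
  Row 4 (Pat Davis): negative salary: -44136
  Row 5 (Rosa Thomas): OK
  Row 6 (Rosa Thomas): negative age: -9
  Row 7 (???): empty name

Total errors: 5

5 errors


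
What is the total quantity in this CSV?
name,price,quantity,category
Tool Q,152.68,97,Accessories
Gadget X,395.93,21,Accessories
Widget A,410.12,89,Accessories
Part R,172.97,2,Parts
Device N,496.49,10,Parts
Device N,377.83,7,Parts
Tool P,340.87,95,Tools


Computing total quantity:
Values: [97, 21, 89, 2, 10, 7, 95]
Sum = 321

321


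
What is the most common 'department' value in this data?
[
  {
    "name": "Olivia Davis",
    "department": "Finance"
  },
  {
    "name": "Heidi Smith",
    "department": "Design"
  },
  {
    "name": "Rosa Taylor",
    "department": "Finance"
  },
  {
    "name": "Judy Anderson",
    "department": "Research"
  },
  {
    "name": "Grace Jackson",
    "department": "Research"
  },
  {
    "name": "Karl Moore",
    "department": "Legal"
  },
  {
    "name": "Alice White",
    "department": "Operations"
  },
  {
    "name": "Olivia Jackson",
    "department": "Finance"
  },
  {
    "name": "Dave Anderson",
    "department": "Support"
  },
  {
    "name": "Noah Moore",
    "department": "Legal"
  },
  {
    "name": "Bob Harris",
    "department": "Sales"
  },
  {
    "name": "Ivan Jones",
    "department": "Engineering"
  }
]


Counting 'department' values across 12 records:

  Finance: 3 ###
  Research: 2 ##
  Legal: 2 ##
  Design: 1 #
  Operations: 1 #
  Support: 1 #
  Sales: 1 #
  Engineering: 1 #

Most common: Finance (3 times)

Finance (3 times)


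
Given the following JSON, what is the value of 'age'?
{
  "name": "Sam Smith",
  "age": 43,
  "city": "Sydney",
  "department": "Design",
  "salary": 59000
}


Looking up field 'age'
Value: 43

43


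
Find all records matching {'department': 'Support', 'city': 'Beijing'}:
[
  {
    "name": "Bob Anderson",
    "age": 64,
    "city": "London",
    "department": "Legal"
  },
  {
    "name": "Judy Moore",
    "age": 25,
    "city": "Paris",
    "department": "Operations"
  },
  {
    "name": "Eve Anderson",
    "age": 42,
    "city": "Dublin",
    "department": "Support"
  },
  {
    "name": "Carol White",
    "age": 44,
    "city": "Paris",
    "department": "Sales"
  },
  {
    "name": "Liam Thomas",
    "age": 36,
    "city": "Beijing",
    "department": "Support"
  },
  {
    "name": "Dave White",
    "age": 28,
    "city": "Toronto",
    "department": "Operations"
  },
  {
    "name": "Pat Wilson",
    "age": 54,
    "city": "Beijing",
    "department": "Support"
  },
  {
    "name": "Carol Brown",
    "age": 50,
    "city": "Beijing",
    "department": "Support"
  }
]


Search criteria: {'department': 'Support', 'city': 'Beijing'}

Checking 8 records:
  Bob Anderson: {department: Legal, city: London}
  Judy Moore: {department: Operations, city: Paris}
  Eve Anderson: {department: Support, city: Dublin}
  Carol White: {department: Sales, city: Paris}
  Liam Thomas: {department: Support, city: Beijing} <-- MATCH
  Dave White: {department: Operations, city: Toronto}
  Pat Wilson: {department: Support, city: Beijing} <-- MATCH
  Carol Brown: {department: Support, city: Beijing} <-- MATCH

Matches: ["Liam Thomas", "Pat Wilson", "Carol Brown"]

["Liam Thomas", "Pat Wilson", "Carol Brown"]


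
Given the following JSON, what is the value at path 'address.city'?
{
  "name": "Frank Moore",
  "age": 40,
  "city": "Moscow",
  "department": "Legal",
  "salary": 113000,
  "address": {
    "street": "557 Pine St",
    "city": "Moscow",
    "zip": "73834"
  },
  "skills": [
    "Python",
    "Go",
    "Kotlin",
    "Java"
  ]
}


Query: address.city
Path: address -> city
Value: Moscow

Moscow


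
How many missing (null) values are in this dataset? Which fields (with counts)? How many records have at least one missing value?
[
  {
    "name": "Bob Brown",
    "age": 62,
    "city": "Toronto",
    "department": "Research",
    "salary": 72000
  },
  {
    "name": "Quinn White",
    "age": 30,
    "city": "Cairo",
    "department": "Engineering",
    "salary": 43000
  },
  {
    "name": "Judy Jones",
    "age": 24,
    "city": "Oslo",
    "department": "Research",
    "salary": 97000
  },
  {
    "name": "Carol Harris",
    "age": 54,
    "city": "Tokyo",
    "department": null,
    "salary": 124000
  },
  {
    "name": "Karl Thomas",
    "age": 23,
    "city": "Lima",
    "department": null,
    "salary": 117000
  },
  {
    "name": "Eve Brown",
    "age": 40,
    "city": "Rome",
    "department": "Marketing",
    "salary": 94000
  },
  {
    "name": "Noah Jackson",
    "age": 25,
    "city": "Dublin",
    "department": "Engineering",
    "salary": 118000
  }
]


Checking for missing (null) values in 7 records:

  Bob Brown: complete
  Quinn White: complete
  Judy Jones: complete
  Carol Harris: department
  Karl Thomas: department
  Eve Brown: complete
  Noah Jackson: complete

Per field:
  name: 0 missing
  age: 0 missing
  city: 0 missing
  department: 2 missing
  salary: 0 missing

Total missing values: 2
Records with any missing: 2

2 missing values (department: 2); 2 incomplete records


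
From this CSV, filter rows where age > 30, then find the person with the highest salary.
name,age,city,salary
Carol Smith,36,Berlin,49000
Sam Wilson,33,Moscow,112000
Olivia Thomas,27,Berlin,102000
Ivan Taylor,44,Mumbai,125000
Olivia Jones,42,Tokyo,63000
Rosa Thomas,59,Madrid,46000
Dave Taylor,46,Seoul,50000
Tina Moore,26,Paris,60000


Filter: age > 30
Sort by: salary (descending)

Filtered records (6):
  Ivan Taylor, age 44, salary $125000
  Sam Wilson, age 33, salary $112000
  Olivia Jones, age 42, salary $63000
  Dave Taylor, age 46, salary $50000
  Carol Smith, age 36, salary $49000
  Rosa Thomas, age 59, salary $46000

Highest salary: Ivan Taylor ($125000)

Ivan Taylor


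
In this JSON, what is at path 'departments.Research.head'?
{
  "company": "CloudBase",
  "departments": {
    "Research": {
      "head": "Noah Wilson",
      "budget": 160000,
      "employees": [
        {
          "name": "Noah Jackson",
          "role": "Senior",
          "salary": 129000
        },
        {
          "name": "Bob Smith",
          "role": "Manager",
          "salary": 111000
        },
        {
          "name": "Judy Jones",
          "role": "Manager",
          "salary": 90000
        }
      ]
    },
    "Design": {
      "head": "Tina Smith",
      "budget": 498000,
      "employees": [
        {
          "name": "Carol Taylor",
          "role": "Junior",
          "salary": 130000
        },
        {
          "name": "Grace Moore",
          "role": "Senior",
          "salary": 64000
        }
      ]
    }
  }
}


Path: departments.Research.head

Navigate:
  -> departments
  -> Research
  -> head = 'Noah Wilson'

Noah Wilson


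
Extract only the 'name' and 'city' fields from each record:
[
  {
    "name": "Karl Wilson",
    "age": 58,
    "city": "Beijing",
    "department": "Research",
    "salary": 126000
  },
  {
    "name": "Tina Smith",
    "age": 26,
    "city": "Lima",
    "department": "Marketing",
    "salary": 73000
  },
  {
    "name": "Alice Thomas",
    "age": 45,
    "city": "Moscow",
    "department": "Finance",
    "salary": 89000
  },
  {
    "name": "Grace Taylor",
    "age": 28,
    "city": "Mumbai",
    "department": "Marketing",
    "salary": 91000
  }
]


Original: 4 records with fields: name, age, city, department, salary
Keep: ['name', 'city']
Drop: ['age', 'department', 'salary']
Result: 4 records, 2 fields each

[
  {
    "name": "Karl Wilson",
    "city": "Beijing"
  },
  {
    "name": "Tina Smith",
    "city": "Lima"
  },
  {
    "name": "Alice Thomas",
    "city": "Moscow"
  },
  {
    "name": "Grace Taylor",
    "city": "Mumbai"
  }
]


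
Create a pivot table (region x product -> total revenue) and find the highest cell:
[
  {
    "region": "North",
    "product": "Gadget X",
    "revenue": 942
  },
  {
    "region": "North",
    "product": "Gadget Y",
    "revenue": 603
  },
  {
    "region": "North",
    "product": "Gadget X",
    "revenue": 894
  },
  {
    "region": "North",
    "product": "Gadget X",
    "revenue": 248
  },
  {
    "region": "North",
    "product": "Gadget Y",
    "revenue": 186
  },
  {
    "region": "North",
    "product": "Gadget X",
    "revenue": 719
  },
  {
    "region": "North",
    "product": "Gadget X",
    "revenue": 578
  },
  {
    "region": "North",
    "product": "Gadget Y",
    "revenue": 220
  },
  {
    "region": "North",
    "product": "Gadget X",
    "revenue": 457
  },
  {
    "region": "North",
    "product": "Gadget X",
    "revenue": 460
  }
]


Pivot: region (rows) x product (columns) -> total revenue

     Gadget X      Gadget Y    
North         4298          1009  

Highest: North / Gadget X = $4298

North / Gadget X = $4298


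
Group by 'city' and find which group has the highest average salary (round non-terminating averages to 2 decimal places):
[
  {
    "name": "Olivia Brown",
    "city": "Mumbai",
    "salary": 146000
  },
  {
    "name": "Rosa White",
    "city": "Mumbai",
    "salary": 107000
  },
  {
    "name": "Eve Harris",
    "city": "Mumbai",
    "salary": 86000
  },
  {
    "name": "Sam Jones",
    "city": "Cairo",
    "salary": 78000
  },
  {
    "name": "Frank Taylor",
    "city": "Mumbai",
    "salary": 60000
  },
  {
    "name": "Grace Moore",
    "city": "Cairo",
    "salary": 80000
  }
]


Group by: city

Groups:
  Cairo: 2 people, avg salary = 158000/2 = $79000
  Mumbai: 4 people, avg salary = 399000/4 = $99750

Highest average salary: Mumbai ($99750)

Mumbai ($99750)


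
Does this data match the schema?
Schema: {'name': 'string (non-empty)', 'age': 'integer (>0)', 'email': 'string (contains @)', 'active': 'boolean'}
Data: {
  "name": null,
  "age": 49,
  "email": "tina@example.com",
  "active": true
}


Validating each field against schema:
  name: FAIL (null is not a string)
  age: OK (positive integer)
  email: OK (string with @)
  active: OK (boolean)

Result: INVALID (1 error: name)

INVALID (1 error: name)


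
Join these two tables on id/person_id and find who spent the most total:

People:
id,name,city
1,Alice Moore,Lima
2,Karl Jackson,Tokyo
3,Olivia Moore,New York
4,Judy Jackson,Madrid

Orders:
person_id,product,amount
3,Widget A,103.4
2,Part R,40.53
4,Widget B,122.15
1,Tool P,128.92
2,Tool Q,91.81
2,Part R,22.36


Join on: people.id = orders.person_id

Joined rows:
  Olivia Moore (New York) bought Widget A for $103.4
  Karl Jackson (Tokyo) bought Part R for $40.53
  Judy Jackson (Madrid) bought Widget B for $122.15
  Alice Moore (Lima) bought Tool P for $128.92
  Karl Jackson (Tokyo) bought Tool Q for $91.81
  Karl Jackson (Tokyo) bought Part R for $22.36

Total per person:
  Karl Jackson: $154.70
  Alice Moore: $128.92
  Judy Jackson: $122.15
  Olivia Moore: $103.40

Top spender: Karl Jackson ($154.70)

Karl Jackson ($154.70)


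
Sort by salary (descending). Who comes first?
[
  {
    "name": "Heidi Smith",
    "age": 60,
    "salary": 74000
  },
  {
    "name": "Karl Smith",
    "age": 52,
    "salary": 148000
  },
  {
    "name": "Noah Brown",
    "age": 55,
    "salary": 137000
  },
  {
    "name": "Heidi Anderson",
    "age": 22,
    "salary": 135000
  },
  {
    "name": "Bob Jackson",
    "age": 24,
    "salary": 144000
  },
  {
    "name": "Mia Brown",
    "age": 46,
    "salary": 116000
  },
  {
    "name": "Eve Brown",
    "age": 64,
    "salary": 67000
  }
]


Sort by: salary (descending)

Sorted order:
  1. Karl Smith (salary = 148000)
  2. Bob Jackson (salary = 144000)
  3. Noah Brown (salary = 137000)
  4. Heidi Anderson (salary = 135000)
  5. Mia Brown (salary = 116000)
  6. Heidi Smith (salary = 74000)
  7. Eve Brown (salary = 67000)

First: Karl Smith

Karl Smith


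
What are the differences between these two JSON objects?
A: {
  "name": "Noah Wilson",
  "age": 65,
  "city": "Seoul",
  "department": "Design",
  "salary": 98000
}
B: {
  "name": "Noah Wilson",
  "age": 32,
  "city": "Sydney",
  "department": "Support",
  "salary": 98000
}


Comparing each field (in key order):
  name: same
  age: DIFFERENT
  city: DIFFERENT
  department: DIFFERENT
  salary: same
Differences:
  age: 65 -> 32
  city: Seoul -> Sydney
  department: Design -> Support

3 field(s) changed

3 changes: age, city, department


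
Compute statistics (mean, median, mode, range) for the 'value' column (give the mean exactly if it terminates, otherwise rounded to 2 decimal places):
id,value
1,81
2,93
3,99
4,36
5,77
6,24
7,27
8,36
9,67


Data: [81, 93, 99, 36, 77, 24, 27, 36, 67]
Count: 9
Sum: 540
Mean: 540/9 = 60
Sorted: [24, 27, 36, 36, 67, 77, 81, 93, 99]
Median: 67.0
Mode: 36 (2 times)
Range: 99 - 24 = 75
Min: 24, Max: 99

mean=60, median=67.0, mode=36, range=75


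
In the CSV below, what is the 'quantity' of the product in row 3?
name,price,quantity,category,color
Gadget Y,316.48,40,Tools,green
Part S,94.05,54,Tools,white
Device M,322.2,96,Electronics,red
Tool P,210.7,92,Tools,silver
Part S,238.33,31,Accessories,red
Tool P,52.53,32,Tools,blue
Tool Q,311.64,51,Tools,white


Query: Row 3 ('Device M'), column 'quantity'
Value: 96

96


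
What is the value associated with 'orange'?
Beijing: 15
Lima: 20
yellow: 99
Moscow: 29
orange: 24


Looking up key 'orange'
Value: 24

24


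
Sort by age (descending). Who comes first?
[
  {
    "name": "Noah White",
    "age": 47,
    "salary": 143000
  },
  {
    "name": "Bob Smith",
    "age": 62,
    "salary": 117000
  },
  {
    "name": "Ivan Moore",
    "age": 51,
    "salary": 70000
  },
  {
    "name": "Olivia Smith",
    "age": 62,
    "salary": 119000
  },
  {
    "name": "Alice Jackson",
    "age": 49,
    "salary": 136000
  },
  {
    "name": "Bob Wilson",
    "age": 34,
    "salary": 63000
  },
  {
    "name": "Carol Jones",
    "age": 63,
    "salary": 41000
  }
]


Sort by: age (descending)

Sorted order:
  1. Carol Jones (age = 63)
  2. Bob Smith (age = 62)
  3. Olivia Smith (age = 62)
  4. Ivan Moore (age = 51)
  5. Alice Jackson (age = 49)
  6. Noah White (age = 47)
  7. Bob Wilson (age = 34)

First: Carol Jones

Carol Jones


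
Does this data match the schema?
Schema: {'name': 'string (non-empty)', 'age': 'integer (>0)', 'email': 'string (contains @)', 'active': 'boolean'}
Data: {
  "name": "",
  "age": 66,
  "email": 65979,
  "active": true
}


Validating each field against schema:
  name: FAIL ("" is an empty string)
  age: OK (positive integer)
  email: FAIL (65979 is not a string)
  active: OK (boolean)

Result: INVALID (2 errors: name, email)

INVALID (2 errors: name, email)


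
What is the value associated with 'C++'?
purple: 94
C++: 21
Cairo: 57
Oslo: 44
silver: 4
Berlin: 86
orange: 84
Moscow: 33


Looking up key 'C++'
Value: 21

21


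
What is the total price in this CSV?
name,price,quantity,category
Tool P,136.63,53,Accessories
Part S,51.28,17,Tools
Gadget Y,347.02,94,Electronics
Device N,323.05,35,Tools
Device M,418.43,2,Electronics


Computing total price:
Values: [136.63, 51.28, 347.02, 323.05, 418.43]
Sum = 1276.41

1276.41


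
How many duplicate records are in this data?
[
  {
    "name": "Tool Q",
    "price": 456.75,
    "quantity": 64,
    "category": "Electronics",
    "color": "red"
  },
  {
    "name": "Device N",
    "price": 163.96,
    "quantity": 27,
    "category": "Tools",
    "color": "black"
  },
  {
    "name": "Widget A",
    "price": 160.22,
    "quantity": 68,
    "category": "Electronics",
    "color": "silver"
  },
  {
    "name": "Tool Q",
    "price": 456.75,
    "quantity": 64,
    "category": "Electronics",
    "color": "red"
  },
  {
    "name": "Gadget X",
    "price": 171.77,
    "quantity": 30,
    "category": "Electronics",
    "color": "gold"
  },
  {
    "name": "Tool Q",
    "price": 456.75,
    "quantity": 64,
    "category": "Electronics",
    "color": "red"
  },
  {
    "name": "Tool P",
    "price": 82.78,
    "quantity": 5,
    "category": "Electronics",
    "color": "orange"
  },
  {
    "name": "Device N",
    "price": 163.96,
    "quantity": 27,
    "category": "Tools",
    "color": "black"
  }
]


Checking 8 records for duplicates:

  Row 1: Tool Q ($456.75, qty 64)
  Row 2: Device N ($163.96, qty 27)
  Row 3: Widget A ($160.22, qty 68)
  Row 4: Tool Q ($456.75, qty 64) <-- DUPLICATE
  Row 5: Gadget X ($171.77, qty 30)
  Row 6: Tool Q ($456.75, qty 64) <-- DUPLICATE
  Row 7: Tool P ($82.78, qty 5)
  Row 8: Device N ($163.96, qty 27) <-- DUPLICATE

Duplicates found: 3
Unique records: 5

3 duplicates, 5 unique


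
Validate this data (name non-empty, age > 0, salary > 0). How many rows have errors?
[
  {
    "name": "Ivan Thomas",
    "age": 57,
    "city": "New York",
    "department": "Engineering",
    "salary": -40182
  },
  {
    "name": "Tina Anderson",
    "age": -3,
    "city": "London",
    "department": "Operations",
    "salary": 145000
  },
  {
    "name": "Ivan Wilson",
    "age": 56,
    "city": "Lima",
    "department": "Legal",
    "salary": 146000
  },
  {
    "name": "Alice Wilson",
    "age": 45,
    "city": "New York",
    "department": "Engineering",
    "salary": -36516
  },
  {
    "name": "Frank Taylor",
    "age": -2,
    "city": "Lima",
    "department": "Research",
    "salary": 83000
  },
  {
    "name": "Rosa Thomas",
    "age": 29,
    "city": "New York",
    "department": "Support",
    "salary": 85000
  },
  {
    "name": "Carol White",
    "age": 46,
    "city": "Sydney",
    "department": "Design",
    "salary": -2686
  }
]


Validating 7 records:
Rules: name non-empty, age > 0, salary > 0

  Row 1 (Ivan Thomas): negative salary: -40182
  Row 2 (Tina Anderson): negative age: -3
  Row 3 (Ivan Wilson): OK
  Row 4 (Alice Wilson): negative salary: -36516
  Row 5 (Frank Taylor): negative age: -2
  Row 6 (Rosa Thomas): OK
  Row 7 (Carol White): negative salary: -2686

Total errors: 5

5 errors


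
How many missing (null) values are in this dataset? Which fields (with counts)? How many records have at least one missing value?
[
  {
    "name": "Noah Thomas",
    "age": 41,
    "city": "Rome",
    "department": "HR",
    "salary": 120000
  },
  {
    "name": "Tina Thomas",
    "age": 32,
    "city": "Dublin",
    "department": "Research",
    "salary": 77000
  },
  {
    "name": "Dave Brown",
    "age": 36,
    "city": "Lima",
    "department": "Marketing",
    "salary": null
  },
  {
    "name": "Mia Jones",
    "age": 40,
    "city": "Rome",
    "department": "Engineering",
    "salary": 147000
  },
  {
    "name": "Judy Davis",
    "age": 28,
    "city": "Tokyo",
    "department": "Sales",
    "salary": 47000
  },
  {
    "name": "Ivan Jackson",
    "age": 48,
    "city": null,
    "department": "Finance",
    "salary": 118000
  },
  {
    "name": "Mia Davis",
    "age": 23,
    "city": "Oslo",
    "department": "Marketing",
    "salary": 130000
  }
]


Checking for missing (null) values in 7 records:

  Noah Thomas: complete
  Tina Thomas: complete
  Dave Brown: salary
  Mia Jones: complete
  Judy Davis: complete
  Ivan Jackson: city
  Mia Davis: complete

Per field:
  name: 0 missing
  age: 0 missing
  city: 1 missing
  department: 0 missing
  salary: 1 missing

Total missing values: 2
Records with any missing: 2

2 missing values (city: 1, salary: 1); 2 incomplete records


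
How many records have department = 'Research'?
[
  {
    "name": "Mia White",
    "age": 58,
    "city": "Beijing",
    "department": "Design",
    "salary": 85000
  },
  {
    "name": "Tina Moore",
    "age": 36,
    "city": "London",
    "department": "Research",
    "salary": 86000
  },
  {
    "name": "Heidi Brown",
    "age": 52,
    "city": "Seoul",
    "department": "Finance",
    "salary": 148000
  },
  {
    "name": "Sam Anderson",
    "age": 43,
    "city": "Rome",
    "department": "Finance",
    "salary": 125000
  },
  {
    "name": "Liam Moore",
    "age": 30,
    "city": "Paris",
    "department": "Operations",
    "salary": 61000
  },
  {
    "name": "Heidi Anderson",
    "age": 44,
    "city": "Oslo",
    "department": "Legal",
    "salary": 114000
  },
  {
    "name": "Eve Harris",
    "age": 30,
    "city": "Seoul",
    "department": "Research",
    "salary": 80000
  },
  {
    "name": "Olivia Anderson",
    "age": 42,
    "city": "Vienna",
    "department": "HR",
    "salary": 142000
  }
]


Data: 8 records
Condition: department = 'Research'

Checking each record:
  Mia White: Design
  Tina Moore: Research MATCH
  Heidi Brown: Finance
  Sam Anderson: Finance
  Liam Moore: Operations
  Heidi Anderson: Legal
  Eve Harris: Research MATCH
  Olivia Anderson: HR

Count: 2

2


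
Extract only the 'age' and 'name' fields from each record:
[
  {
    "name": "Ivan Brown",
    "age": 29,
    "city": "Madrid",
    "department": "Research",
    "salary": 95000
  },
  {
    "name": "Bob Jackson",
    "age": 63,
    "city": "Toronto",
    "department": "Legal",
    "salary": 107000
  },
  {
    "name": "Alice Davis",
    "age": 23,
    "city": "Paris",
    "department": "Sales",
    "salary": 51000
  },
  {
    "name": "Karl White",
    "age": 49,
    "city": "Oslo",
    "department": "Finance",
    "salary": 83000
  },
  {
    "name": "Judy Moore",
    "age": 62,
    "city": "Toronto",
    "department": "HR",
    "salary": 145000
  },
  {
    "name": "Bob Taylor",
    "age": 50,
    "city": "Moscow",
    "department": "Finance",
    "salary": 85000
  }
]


Original: 6 records with fields: name, age, city, department, salary
Keep: ['age', 'name']
Drop: ['city', 'department', 'salary']
Result: 6 records, 2 fields each

[
  {
    "age": 29,
    "name": "Ivan Brown"
  },
  {
    "age": 63,
    "name": "Bob Jackson"
  },
  {
    "age": 23,
    "name": "Alice Davis"
  },
  {
    "age": 49,
    "name": "Karl White"
  },
  {
    "age": 62,
    "name": "Judy Moore"
  },
  {
    "age": 50,
    "name": "Bob Taylor"
  }
]


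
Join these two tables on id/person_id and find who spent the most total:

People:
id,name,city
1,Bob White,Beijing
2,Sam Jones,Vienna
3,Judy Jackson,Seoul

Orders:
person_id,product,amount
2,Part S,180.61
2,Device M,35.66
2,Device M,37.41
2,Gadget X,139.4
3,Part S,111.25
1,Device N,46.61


Join on: people.id = orders.person_id

Joined rows:
  Sam Jones (Vienna) bought Part S for $180.61
  Sam Jones (Vienna) bought Device M for $35.66
  Sam Jones (Vienna) bought Device M for $37.41
  Sam Jones (Vienna) bought Gadget X for $139.4
  Judy Jackson (Seoul) bought Part S for $111.25
  Bob White (Beijing) bought Device N for $46.61

Total per person:
  Sam Jones: $393.08
  Judy Jackson: $111.25
  Bob White: $46.61

Top spender: Sam Jones ($393.08)

Sam Jones ($393.08)


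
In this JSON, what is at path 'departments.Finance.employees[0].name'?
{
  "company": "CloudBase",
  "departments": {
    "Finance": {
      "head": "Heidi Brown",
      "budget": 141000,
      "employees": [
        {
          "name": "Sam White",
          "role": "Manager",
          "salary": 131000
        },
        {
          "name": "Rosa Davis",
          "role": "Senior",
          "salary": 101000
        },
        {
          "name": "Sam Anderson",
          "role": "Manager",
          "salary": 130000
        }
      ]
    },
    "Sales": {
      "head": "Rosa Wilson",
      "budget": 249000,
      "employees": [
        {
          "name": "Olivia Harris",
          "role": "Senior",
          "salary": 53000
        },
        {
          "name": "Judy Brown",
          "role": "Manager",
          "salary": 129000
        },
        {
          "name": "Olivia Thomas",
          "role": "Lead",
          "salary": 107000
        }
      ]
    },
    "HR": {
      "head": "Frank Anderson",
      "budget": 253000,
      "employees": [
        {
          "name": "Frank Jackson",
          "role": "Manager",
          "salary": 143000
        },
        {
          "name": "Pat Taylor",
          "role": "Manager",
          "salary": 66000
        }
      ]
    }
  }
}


Path: departments.Finance.employees[0].name

Navigate:
  -> departments
  -> Finance
  -> employees[0].name = 'Sam White'

Sam White


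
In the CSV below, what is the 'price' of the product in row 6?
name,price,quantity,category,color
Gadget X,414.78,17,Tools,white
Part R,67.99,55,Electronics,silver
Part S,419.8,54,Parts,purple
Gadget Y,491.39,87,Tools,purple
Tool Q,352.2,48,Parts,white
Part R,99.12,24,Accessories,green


Query: Row 6 ('Part R'), column 'price'
Value: 99.12

99.12


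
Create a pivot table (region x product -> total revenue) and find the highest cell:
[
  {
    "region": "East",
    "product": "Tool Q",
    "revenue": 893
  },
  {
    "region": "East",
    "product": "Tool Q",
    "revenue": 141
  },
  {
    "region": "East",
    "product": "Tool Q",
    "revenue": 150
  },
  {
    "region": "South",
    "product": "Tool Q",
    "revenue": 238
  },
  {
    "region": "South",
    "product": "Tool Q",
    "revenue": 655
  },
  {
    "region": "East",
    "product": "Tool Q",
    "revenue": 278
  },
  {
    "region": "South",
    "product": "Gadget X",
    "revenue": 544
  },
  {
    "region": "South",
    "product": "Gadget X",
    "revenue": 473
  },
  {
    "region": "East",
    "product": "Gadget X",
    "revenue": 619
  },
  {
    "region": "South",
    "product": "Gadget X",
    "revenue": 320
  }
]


Pivot: region (rows) x product (columns) -> total revenue

     Gadget X      Tool Q      
East           619          1462  
South         1337           893  

Highest: East / Tool Q = $1462

East / Tool Q = $1462


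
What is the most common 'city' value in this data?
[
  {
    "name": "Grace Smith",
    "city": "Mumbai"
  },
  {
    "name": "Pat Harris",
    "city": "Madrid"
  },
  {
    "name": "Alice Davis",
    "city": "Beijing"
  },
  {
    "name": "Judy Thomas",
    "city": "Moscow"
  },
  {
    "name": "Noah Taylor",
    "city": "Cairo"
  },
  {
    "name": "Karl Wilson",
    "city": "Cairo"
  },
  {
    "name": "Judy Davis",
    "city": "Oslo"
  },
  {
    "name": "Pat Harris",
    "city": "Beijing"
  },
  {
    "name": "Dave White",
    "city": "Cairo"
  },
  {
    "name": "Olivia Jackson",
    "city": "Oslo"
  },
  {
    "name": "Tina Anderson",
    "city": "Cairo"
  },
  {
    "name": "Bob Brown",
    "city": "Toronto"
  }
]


Counting 'city' values across 12 records:

  Cairo: 4 ####
  Beijing: 2 ##
  Oslo: 2 ##
  Mumbai: 1 #
  Madrid: 1 #
  Moscow: 1 #
  Toronto: 1 #

Most common: Cairo (4 times)

Cairo (4 times)


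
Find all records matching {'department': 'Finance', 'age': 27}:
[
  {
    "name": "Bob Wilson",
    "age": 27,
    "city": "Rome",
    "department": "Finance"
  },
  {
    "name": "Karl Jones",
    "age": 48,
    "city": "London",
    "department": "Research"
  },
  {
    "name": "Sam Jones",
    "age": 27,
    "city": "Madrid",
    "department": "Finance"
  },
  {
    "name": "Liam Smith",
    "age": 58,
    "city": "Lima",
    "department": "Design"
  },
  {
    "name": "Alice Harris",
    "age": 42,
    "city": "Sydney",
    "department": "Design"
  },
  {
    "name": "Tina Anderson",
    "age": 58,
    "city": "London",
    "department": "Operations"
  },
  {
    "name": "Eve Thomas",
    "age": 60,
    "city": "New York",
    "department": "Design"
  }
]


Search criteria: {'department': 'Finance', 'age': 27}

Checking 7 records:
  Bob Wilson: {department: Finance, age: 27} <-- MATCH
  Karl Jones: {department: Research, age: 48}
  Sam Jones: {department: Finance, age: 27} <-- MATCH
  Liam Smith: {department: Design, age: 58}
  Alice Harris: {department: Design, age: 42}
  Tina Anderson: {department: Operations, age: 58}
  Eve Thomas: {department: Design, age: 60}

Matches: ["Bob Wilson", "Sam Jones"]

["Bob Wilson", "Sam Jones"]


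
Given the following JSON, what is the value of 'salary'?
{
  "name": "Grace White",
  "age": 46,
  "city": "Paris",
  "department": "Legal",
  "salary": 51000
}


Looking up field 'salary'
Value: 51000

51000


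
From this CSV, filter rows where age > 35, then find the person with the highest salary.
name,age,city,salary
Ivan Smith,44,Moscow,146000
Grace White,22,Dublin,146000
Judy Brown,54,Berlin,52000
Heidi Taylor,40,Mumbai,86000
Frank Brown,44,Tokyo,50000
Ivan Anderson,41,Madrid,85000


Filter: age > 35
Sort by: salary (descending)

Filtered records (5):
  Ivan Smith, age 44, salary $146000
  Heidi Taylor, age 40, salary $86000
  Ivan Anderson, age 41, salary $85000
  Judy Brown, age 54, salary $52000
  Frank Brown, age 44, salary $50000

Highest salary: Ivan Smith ($146000)

Ivan Smith


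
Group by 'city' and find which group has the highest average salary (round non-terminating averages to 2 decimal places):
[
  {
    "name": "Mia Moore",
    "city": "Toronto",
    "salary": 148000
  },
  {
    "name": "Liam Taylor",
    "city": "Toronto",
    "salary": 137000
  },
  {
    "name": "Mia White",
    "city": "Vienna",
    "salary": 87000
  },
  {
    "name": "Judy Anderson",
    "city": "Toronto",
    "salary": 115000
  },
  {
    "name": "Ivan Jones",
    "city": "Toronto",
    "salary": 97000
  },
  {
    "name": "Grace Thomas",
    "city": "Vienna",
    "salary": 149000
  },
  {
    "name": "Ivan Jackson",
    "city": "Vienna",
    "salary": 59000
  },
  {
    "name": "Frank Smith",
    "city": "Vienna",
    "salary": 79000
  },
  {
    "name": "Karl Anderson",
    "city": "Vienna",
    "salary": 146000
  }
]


Group by: city

Groups:
  Toronto: 4 people, avg salary = 497000/4 = $124250
  Vienna: 5 people, avg salary = 520000/5 = $104000

Highest average salary: Toronto ($124250)

Toronto ($124250)
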